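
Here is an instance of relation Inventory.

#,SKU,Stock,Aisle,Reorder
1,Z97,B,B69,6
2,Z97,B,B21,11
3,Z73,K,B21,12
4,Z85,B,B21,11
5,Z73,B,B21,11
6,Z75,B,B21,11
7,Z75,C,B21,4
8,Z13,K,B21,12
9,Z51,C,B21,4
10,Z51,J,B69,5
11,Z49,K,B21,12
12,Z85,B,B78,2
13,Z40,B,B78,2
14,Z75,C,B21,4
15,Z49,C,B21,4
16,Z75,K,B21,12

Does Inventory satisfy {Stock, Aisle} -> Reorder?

(Stock=B, Aisle=B69): row 1 → Reorder = 6 ✓
(Stock=B, Aisle=B21): rows 2, 4, 5, 6 → Reorder = 11, 11, 11, 11 ✓
(Stock=K, Aisle=B21): rows 3, 8, 11, 16 → Reorder = 12, 12, 12, 12 ✓
(Stock=C, Aisle=B21): rows 7, 9, 14, 15 → Reorder = 4, 4, 4, 4 ✓
(Stock=J, Aisle=B69): row 10 → Reorder = 5 ✓
(Stock=B, Aisle=B78): rows 12, 13 → Reorder = 2, 2 ✓
Every {Stock, Aisle} value is associated with a single Reorder value, so {Stock, Aisle} -> Reorder holds.

Yes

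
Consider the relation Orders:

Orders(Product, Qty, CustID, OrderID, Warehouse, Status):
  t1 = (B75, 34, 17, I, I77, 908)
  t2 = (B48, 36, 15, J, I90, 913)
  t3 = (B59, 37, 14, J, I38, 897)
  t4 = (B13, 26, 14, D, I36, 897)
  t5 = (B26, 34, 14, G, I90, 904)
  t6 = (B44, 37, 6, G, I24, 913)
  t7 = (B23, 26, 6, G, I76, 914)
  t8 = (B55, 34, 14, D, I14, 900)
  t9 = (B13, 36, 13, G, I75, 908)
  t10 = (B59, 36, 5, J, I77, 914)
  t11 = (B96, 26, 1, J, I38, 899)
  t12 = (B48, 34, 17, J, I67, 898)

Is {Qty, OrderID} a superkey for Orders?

Rows 2 and 10 have the same {Qty, OrderID} value (Qty=36, OrderID=J) but are distinct tuples, so {Qty, OrderID} does not determine every attribute — not a superkey.

No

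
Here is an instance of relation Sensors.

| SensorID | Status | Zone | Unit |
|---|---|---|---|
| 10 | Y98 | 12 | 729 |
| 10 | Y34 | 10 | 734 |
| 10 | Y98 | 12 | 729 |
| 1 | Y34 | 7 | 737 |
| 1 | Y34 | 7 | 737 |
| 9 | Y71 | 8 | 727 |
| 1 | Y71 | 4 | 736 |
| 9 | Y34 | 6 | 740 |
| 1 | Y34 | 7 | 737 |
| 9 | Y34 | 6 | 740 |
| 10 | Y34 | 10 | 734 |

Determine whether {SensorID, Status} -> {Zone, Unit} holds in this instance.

(SensorID=10, Status=Y98): 2 rows → {Zone,Unit} = (12, 729), (12, 729) ✓
(SensorID=10, Status=Y34): 2 rows → {Zone,Unit} = (10, 734), (10, 734) ✓
(SensorID=1, Status=Y34): 3 rows → {Zone,Unit} = (7, 737), (7, 737), (7, 737) ✓
(SensorID=9, Status=Y71): 1 row → {Zone,Unit} = (8, 727) ✓
(SensorID=1, Status=Y71): 1 row → {Zone,Unit} = (4, 736) ✓
(SensorID=9, Status=Y34): 2 rows → {Zone,Unit} = (6, 740), (6, 740) ✓
Every {SensorID, Status} value is associated with a single {Zone, Unit} value, so {SensorID, Status} -> {Zone, Unit} holds.

Yes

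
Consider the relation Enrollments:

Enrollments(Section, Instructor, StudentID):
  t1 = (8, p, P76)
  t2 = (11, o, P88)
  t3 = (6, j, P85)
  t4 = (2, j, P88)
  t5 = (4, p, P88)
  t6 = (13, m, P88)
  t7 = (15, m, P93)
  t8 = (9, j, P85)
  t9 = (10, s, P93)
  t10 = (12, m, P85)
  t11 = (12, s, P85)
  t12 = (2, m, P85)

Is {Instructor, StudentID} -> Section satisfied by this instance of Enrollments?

(Instructor=p, StudentID=P76): row 1 → Section = 8 ✓
(Instructor=o, StudentID=P88): row 2 → Section = 11 ✓
(Instructor=j, StudentID=P85): rows 3, 8 → Section takes values {6, 9} — violation
(Instructor=j, StudentID=P88): row 4 → Section = 2 ✓
(Instructor=p, StudentID=P88): row 5 → Section = 4 ✓
(Instructor=m, StudentID=P88): row 6 → Section = 13 ✓
(Instructor=m, StudentID=P93): row 7 → Section = 15 ✓
(Instructor=s, StudentID=P93): row 9 → Section = 10 ✓
(Instructor=m, StudentID=P85): rows 10, 12 → Section takes values {12, 2} — violation
(Instructor=s, StudentID=P85): row 11 → Section = 12 ✓
Two rows agree on {Instructor, StudentID} but differ on Section, so {Instructor, StudentID} -> Section does not hold.

No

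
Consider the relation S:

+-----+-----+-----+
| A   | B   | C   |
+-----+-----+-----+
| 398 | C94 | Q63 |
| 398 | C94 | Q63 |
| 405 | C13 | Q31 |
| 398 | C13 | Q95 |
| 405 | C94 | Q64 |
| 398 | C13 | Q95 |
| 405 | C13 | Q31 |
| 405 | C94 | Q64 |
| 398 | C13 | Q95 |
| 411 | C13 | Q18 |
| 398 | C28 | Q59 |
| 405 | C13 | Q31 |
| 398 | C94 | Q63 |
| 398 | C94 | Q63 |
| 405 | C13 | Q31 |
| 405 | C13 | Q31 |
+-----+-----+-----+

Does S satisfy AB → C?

(A=398, B=C94): 4 rows → C = Q63, Q63, Q63, Q63 ✓
(A=405, B=C13): 5 rows → C = Q31, Q31, Q31, Q31, Q31 ✓
(A=398, B=C13): 3 rows → C = Q95, Q95, Q95 ✓
(A=405, B=C94): 2 rows → C = Q64, Q64 ✓
(A=411, B=C13): 1 row → C = Q18 ✓
(A=398, B=C28): 1 row → C = Q59 ✓
Every AB value is associated with a single C value, so AB → C holds.

Yes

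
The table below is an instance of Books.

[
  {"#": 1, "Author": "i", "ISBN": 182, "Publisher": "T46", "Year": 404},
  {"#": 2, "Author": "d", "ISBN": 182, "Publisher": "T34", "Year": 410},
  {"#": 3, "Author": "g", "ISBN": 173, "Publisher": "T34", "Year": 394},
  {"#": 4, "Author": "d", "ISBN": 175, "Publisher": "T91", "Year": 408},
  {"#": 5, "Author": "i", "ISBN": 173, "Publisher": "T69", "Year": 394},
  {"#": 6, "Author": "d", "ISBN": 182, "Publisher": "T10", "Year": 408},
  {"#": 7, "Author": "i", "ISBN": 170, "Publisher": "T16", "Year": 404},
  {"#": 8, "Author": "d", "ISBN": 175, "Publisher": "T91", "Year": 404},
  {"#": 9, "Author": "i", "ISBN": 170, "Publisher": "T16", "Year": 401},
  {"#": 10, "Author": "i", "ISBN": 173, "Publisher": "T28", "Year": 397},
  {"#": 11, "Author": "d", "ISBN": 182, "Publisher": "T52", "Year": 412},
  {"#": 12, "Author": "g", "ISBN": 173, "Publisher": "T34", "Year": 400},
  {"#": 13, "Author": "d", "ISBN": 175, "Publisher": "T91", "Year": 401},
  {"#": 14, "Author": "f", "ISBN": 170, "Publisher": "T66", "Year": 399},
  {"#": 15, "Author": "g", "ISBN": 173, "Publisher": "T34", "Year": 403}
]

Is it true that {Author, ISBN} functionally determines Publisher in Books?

(Author=i, ISBN=182): row 1 → Publisher = T46 ✓
(Author=d, ISBN=182): rows 2, 6, 11 → Publisher takes values {T34, T10, T52} — violation
(Author=g, ISBN=173): rows 3, 12, 15 → Publisher = T34, T34, T34 ✓
(Author=d, ISBN=175): rows 4, 8, 13 → Publisher = T91, T91, T91 ✓
(Author=i, ISBN=173): rows 5, 10 → Publisher takes values {T69, T28} — violation
(Author=i, ISBN=170): rows 7, 9 → Publisher = T16, T16 ✓
(Author=f, ISBN=170): row 14 → Publisher = T66 ✓
Two rows agree on {Author, ISBN} but differ on Publisher, so {Author, ISBN} -> Publisher does not hold.

No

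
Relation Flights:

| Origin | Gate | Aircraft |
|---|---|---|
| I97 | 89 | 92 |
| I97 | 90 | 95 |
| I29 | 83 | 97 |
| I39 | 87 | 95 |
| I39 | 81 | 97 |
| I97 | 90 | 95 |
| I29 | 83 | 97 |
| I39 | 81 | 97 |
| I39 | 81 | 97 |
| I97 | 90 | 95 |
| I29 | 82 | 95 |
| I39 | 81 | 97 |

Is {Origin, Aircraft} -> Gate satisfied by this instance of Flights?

Yes

(Origin=I97, Aircraft=92): 1 row → Gate = 89 ✓
(Origin=I97, Aircraft=95): 3 rows → Gate = 90, 90, 90 ✓
(Origin=I29, Aircraft=97): 2 rows → Gate = 83, 83 ✓
(Origin=I39, Aircraft=95): 1 row → Gate = 87 ✓
(Origin=I39, Aircraft=97): 4 rows → Gate = 81, 81, 81, 81 ✓
(Origin=I29, Aircraft=95): 1 row → Gate = 82 ✓
Every {Origin, Aircraft} value is associated with a single Gate value, so {Origin, Aircraft} -> Gate holds.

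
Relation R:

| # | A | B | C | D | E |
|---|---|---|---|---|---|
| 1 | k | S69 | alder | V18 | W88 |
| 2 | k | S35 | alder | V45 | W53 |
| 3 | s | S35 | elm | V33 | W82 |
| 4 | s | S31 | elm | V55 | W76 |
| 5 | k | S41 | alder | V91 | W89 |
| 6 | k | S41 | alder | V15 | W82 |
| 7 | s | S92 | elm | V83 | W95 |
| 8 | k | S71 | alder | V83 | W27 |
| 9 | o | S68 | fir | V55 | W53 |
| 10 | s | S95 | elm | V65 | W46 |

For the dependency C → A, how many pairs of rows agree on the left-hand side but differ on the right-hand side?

0

C=alder: all 5 rows agree on A — 0 pairs.
C=elm: all 4 rows agree on A — 0 pairs.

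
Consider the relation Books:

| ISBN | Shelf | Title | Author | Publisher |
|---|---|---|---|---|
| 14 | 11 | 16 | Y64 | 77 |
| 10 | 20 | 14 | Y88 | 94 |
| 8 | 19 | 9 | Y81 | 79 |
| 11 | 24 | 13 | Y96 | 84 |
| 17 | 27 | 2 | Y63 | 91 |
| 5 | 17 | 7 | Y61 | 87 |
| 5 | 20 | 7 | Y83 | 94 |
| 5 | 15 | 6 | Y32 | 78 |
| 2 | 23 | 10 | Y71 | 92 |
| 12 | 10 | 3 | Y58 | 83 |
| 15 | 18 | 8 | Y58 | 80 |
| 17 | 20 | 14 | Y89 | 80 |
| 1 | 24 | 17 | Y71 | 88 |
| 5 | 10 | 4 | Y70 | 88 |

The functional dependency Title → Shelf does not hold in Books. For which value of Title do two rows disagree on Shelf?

Title=16: 1 row → Shelf = 11 ✓
Title=14: 2 rows → Shelf = 20, 20 ✓
Title=9: 1 row → Shelf = 19 ✓
Title=13: 1 row → Shelf = 24 ✓
Title=2: 1 row → Shelf = 27 ✓
Title=7: 2 rows → Shelf takes values {17, 20} — violation
Title=6: 1 row → Shelf = 15 ✓
Title=10: 1 row → Shelf = 23 ✓
Title=3: 1 row → Shelf = 10 ✓
Title=8: 1 row → Shelf = 18 ✓
Title=17: 1 row → Shelf = 24 ✓
Title=4: 1 row → Shelf = 10 ✓
The only Title value with inconsistent Shelf is Title=7.

7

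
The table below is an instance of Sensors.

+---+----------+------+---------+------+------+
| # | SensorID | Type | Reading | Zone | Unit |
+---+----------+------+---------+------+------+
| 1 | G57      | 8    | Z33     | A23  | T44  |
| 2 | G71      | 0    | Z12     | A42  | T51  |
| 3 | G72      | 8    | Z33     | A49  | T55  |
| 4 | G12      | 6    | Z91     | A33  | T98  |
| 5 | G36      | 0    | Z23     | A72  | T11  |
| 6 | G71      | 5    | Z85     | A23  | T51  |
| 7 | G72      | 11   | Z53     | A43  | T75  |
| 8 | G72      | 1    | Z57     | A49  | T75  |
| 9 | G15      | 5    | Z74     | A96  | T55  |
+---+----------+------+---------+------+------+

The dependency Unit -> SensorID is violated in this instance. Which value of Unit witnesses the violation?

Unit=T44: row 1 → SensorID = G57 ✓
Unit=T51: rows 2, 6 → SensorID = G71, G71 ✓
Unit=T55: rows 3, 9 → SensorID takes values {G72, G15} — violation
Unit=T98: row 4 → SensorID = G12 ✓
Unit=T11: row 5 → SensorID = G36 ✓
Unit=T75: rows 7, 8 → SensorID = G72, G72 ✓
The only Unit value with inconsistent SensorID is Unit=T55.

T55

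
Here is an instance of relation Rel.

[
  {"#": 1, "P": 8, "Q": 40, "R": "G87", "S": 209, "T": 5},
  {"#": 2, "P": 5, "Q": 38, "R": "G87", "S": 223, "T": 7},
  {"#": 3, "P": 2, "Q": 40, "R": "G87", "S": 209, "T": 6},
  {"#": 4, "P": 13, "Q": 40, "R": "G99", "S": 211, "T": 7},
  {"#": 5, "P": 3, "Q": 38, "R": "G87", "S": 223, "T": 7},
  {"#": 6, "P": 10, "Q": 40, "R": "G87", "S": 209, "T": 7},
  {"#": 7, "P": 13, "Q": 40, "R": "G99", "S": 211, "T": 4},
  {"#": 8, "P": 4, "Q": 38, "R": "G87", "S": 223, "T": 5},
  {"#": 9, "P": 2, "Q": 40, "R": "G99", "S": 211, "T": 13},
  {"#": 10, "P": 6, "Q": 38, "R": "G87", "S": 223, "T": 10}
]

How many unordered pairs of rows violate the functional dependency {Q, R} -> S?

0

(Q=40, R=G87): all 3 rows agree on S — 0 pairs.
(Q=38, R=G87): all 4 rows agree on S — 0 pairs.
(Q=40, R=G99): all 3 rows agree on S — 0 pairs.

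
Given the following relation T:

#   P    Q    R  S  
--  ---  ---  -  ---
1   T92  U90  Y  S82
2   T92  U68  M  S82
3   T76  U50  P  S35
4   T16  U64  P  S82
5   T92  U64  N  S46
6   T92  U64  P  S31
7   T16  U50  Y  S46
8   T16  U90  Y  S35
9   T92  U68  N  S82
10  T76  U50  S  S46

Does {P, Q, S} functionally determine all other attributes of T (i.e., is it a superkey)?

Rows 2 and 9 have the same {P, Q, S} value (P=T92, Q=U68, S=S82) but are distinct tuples, so {P, Q, S} does not determine every attribute — not a superkey.

No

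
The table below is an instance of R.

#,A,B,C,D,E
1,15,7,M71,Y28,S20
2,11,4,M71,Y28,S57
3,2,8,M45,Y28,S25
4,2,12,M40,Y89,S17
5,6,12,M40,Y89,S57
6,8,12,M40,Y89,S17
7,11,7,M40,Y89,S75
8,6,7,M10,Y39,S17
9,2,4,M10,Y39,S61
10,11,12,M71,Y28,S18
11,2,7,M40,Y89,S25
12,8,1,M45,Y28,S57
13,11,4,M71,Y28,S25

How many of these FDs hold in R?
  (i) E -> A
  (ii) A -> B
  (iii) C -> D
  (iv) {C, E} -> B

(i) E -> A: E=S57: rows 2, 5, 12 → A takes values {11, 6, 8} — violation; E=S25: rows 3, 11, 13 → A takes values {2, 11} — violation; E=S17: rows 4, 6, 8 → A takes values {2, 8, 6} — violation — fails.
(ii) A -> B: A=11: rows 2, 7, 10, 13 → B takes values {4, 7, 12} — violation; A=2: rows 3, 4, 9, 11 → B takes values {8, 12, 4, 7} — violation; A=6: rows 5, 8 → B takes values {12, 7} — violation; A=8: rows 6, 12 → B takes values {12, 1} — violation — fails.
(iii) C -> D: every LHS value maps to a single RHS value — holds.
(iv) {C, E} -> B: every LHS value maps to a single RHS value — holds.
2 of the 4 dependencies hold.

2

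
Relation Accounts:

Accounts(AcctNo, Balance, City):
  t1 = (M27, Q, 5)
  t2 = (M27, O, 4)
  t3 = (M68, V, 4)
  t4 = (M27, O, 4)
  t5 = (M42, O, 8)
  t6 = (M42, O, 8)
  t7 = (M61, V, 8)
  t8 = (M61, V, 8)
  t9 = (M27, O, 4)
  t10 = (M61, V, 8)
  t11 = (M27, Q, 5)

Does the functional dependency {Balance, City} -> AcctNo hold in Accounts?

(Balance=Q, City=5): rows 1, 11 → AcctNo = M27, M27 ✓
(Balance=O, City=4): rows 2, 4, 9 → AcctNo = M27, M27, M27 ✓
(Balance=V, City=4): row 3 → AcctNo = M68 ✓
(Balance=O, City=8): rows 5, 6 → AcctNo = M42, M42 ✓
(Balance=V, City=8): rows 7, 8, 10 → AcctNo = M61, M61, M61 ✓
Every {Balance, City} value is associated with a single AcctNo value, so {Balance, City} -> AcctNo holds.

Yes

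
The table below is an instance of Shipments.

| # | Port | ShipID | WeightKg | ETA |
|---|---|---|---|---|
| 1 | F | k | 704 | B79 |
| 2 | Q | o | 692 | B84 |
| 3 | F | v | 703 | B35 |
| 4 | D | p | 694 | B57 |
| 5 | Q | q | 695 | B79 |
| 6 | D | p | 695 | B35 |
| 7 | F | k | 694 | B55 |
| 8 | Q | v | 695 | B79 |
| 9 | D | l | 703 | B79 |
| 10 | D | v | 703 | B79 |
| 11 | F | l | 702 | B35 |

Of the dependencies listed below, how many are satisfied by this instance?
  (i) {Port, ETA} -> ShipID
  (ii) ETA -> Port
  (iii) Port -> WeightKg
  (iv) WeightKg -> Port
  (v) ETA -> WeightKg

0

(i) {Port, ETA} -> ShipID: (Port=F, ETA=B35): rows 3, 11 → ShipID takes values {v, l} — violation; (Port=Q, ETA=B79): rows 5, 8 → ShipID takes values {q, v} — violation; (Port=D, ETA=B79): rows 9, 10 → ShipID takes values {l, v} — violation — fails.
(ii) ETA -> Port: ETA=B79: rows 1, 5, 8, 9, 10 → Port takes values {F, Q, D} — violation; ETA=B35: rows 3, 6, 11 → Port takes values {F, D} — violation — fails.
(iii) Port -> WeightKg: Port=F: rows 1, 3, 7, 11 → WeightKg takes values {704, 703, 694, 702} — violation; Port=Q: rows 2, 5, 8 → WeightKg takes values {692, 695} — violation; Port=D: rows 4, 6, 9, 10 → WeightKg takes values {694, 695, 703} — violation — fails.
(iv) WeightKg -> Port: WeightKg=703: rows 3, 9, 10 → Port takes values {F, D} — violation; WeightKg=694: rows 4, 7 → Port takes values {D, F} — violation; WeightKg=695: rows 5, 6, 8 → Port takes values {Q, D} — violation — fails.
(v) ETA -> WeightKg: ETA=B79: rows 1, 5, 8, 9, 10 → WeightKg takes values {704, 695, 703} — violation; ETA=B35: rows 3, 6, 11 → WeightKg takes values {703, 695, 702} — violation — fails.
None of the 5 dependencies hold.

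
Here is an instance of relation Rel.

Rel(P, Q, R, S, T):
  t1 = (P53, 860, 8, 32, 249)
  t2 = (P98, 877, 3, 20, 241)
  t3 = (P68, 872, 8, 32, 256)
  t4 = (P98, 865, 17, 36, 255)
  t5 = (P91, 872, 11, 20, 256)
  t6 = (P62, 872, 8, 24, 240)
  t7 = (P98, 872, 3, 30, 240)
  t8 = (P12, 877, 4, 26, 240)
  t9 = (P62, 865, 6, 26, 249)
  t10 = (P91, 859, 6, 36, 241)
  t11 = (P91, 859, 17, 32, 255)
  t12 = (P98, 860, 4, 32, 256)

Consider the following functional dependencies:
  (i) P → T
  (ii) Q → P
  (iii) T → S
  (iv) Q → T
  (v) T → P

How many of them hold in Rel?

(i) P → T: P=P98: rows 2, 4, 7, 12 → T takes values {241, 255, 240, 256} — violation; P=P91: rows 5, 10, 11 → T takes values {256, 241, 255} — violation; P=P62: rows 6, 9 → T takes values {240, 249} — violation — fails.
(ii) Q → P: Q=860: rows 1, 12 → P takes values {P53, P98} — violation; Q=877: rows 2, 8 → P takes values {P98, P12} — violation; Q=872: rows 3, 5, 6, 7 → P takes values {P68, P91, P62, P98} — violation; Q=865: rows 4, 9 → P takes values {P98, P62} — violation — fails.
(iii) T → S: T=249: rows 1, 9 → S takes values {32, 26} — violation; T=241: rows 2, 10 → S takes values {20, 36} — violation; T=256: rows 3, 5, 12 → S takes values {32, 20} — violation; T=255: rows 4, 11 → S takes values {36, 32} — violation; T=240: rows 6, 7, 8 → S takes values {24, 30, 26} — violation — fails.
(iv) Q → T: Q=860: rows 1, 12 → T takes values {249, 256} — violation; Q=877: rows 2, 8 → T takes values {241, 240} — violation; Q=872: rows 3, 5, 6, 7 → T takes values {256, 240} — violation; Q=865: rows 4, 9 → T takes values {255, 249} — violation; Q=859: rows 10, 11 → T takes values {241, 255} — violation — fails.
(v) T → P: T=249: rows 1, 9 → P takes values {P53, P62} — violation; T=241: rows 2, 10 → P takes values {P98, P91} — violation; T=256: rows 3, 5, 12 → P takes values {P68, P91, P98} — violation; T=255: rows 4, 11 → P takes values {P98, P91} — violation; T=240: rows 6, 7, 8 → P takes values {P62, P98, P12} — violation — fails.
None of the 5 dependencies hold.

0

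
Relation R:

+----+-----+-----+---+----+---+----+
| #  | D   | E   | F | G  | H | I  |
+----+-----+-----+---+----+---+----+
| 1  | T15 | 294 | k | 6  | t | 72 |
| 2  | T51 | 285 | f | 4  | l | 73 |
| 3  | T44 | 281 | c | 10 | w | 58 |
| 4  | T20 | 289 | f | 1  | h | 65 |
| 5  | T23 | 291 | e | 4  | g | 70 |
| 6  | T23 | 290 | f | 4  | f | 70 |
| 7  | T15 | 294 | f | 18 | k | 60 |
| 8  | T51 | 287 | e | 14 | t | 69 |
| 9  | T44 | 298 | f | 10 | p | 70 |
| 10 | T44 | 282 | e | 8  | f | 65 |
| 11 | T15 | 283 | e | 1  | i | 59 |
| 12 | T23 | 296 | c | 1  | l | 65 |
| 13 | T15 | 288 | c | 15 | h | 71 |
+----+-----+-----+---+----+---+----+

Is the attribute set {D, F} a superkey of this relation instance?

Yes

All 13 rows have distinct {D, F} values, so {D, F} → (all attributes) holds and {D, F} is a superkey.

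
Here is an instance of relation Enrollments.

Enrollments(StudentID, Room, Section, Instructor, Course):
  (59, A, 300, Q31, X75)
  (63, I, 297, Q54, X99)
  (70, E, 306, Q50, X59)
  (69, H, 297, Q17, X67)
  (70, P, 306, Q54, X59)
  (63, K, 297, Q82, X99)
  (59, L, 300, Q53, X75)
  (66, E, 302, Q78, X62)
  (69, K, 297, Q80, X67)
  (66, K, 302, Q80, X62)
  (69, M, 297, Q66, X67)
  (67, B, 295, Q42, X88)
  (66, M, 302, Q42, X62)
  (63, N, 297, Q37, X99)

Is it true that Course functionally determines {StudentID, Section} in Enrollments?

Yes

Course=X75: 2 rows → {StudentID,Section} = (59, 300), (59, 300) ✓
Course=X99: 3 rows → {StudentID,Section} = (63, 297), (63, 297), (63, 297) ✓
Course=X59: 2 rows → {StudentID,Section} = (70, 306), (70, 306) ✓
Course=X67: 3 rows → {StudentID,Section} = (69, 297), (69, 297), (69, 297) ✓
Course=X62: 3 rows → {StudentID,Section} = (66, 302), (66, 302), (66, 302) ✓
Course=X88: 1 row → {StudentID,Section} = (67, 295) ✓
Every Course value is associated with a single {StudentID, Section} value, so Course -> {StudentID, Section} holds.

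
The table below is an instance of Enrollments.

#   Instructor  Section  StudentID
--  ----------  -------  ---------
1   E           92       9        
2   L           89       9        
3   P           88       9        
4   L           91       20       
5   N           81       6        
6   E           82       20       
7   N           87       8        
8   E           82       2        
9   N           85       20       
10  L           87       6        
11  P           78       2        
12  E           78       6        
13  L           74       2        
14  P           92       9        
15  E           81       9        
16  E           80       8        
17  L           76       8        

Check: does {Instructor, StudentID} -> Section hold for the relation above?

No

(Instructor=E, StudentID=9): rows 1, 15 → Section takes values {92, 81} — violation
(Instructor=L, StudentID=9): row 2 → Section = 89 ✓
(Instructor=P, StudentID=9): rows 3, 14 → Section takes values {88, 92} — violation
(Instructor=L, StudentID=20): row 4 → Section = 91 ✓
(Instructor=N, StudentID=6): row 5 → Section = 81 ✓
(Instructor=E, StudentID=20): row 6 → Section = 82 ✓
(Instructor=N, StudentID=8): row 7 → Section = 87 ✓
(Instructor=E, StudentID=2): row 8 → Section = 82 ✓
(Instructor=N, StudentID=20): row 9 → Section = 85 ✓
(Instructor=L, StudentID=6): row 10 → Section = 87 ✓
(Instructor=P, StudentID=2): row 11 → Section = 78 ✓
(Instructor=E, StudentID=6): row 12 → Section = 78 ✓
(Instructor=L, StudentID=2): row 13 → Section = 74 ✓
(Instructor=E, StudentID=8): row 16 → Section = 80 ✓
(Instructor=L, StudentID=8): row 17 → Section = 76 ✓
Two rows agree on {Instructor, StudentID} but differ on Section, so {Instructor, StudentID} -> Section does not hold.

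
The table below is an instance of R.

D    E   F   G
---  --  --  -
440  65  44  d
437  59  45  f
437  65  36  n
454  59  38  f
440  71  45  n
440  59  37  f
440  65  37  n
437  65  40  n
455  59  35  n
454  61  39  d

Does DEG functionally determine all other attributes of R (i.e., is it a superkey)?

Two distinct rows share (D=437, E=65, G=n), so DEG does not determine every attribute — not a superkey.

No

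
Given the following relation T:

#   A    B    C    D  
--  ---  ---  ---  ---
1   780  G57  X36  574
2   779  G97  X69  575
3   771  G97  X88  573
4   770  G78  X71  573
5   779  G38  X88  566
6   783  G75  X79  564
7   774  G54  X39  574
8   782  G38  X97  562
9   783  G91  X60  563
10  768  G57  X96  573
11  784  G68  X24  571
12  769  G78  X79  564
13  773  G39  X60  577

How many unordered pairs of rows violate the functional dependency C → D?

2

C=X88: violating pairs (3,5) — 1 pair.
C=X79: all 2 rows agree on D — 0 pairs.
C=X60: violating pairs (9,13) — 1 pair.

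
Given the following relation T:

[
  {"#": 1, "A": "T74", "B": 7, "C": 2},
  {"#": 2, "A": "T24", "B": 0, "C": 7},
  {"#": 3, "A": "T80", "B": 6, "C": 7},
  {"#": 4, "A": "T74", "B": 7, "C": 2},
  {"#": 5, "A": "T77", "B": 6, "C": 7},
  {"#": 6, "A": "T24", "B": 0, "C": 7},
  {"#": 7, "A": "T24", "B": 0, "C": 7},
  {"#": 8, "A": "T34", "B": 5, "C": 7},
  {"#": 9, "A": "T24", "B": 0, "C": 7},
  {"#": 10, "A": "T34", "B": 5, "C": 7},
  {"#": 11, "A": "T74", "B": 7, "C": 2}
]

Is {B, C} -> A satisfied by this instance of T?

No

(B=7, C=2): rows 1, 4, 11 → A = T74, T74, T74 ✓
(B=0, C=7): rows 2, 6, 7, 9 → A = T24, T24, T24, T24 ✓
(B=6, C=7): rows 3, 5 → A takes values {T80, T77} — violation
(B=5, C=7): rows 8, 10 → A = T34, T34 ✓
Two rows agree on {B, C} but differ on A, so {B, C} -> A does not hold.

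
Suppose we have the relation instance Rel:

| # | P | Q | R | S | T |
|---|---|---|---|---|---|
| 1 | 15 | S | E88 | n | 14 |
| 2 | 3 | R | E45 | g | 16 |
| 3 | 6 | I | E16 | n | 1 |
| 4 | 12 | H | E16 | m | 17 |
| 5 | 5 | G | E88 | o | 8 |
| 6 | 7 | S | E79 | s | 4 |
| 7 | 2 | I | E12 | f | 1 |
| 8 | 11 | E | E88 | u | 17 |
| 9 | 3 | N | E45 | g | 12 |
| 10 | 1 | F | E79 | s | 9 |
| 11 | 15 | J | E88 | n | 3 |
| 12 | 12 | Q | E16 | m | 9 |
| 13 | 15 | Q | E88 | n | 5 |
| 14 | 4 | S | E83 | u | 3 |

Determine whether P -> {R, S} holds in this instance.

P=15: rows 1, 11, 13 → {R,S} = (E88, n), (E88, n), (E88, n) ✓
P=3: rows 2, 9 → {R,S} = (E45, g), (E45, g) ✓
P=6: row 3 → {R,S} = (E16, n) ✓
P=12: rows 4, 12 → {R,S} = (E16, m), (E16, m) ✓
P=5: row 5 → {R,S} = (E88, o) ✓
P=7: row 6 → {R,S} = (E79, s) ✓
P=2: row 7 → {R,S} = (E12, f) ✓
P=11: row 8 → {R,S} = (E88, u) ✓
P=1: row 10 → {R,S} = (E79, s) ✓
P=4: row 14 → {R,S} = (E83, u) ✓
Every P value is associated with a single {R, S} value, so P -> {R, S} holds.

Yes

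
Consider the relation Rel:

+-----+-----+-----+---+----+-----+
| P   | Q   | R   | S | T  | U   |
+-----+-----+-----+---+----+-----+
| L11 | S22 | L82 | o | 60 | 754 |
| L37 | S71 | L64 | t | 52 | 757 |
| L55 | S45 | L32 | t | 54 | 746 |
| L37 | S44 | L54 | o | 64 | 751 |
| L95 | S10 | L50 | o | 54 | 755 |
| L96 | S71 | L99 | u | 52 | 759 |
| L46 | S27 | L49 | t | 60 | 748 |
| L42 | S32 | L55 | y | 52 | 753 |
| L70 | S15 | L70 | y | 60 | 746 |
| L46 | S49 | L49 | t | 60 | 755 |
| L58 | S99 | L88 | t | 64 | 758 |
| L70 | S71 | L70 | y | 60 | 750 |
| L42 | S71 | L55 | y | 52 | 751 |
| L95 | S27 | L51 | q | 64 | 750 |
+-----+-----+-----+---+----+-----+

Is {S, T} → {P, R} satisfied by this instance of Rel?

(S=o, T=60): 1 row → {P,R} = (L11, L82) ✓
(S=t, T=52): 1 row → {P,R} = (L37, L64) ✓
(S=t, T=54): 1 row → {P,R} = (L55, L32) ✓
(S=o, T=64): 1 row → {P,R} = (L37, L54) ✓
(S=o, T=54): 1 row → {P,R} = (L95, L50) ✓
(S=u, T=52): 1 row → {P,R} = (L96, L99) ✓
(S=t, T=60): 2 rows → {P,R} = (L46, L49), (L46, L49) ✓
(S=y, T=52): 2 rows → {P,R} = (L42, L55), (L42, L55) ✓
(S=y, T=60): 2 rows → {P,R} = (L70, L70), (L70, L70) ✓
(S=t, T=64): 1 row → {P,R} = (L58, L88) ✓
(S=q, T=64): 1 row → {P,R} = (L95, L51) ✓
Every {S, T} value is associated with a single {P, R} value, so {S, T} → {P, R} holds.

Yes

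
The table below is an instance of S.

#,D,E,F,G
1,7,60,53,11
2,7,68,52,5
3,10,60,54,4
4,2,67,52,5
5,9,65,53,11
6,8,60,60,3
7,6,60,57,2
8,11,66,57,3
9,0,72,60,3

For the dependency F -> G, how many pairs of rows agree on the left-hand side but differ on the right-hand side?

F=53: all 2 rows agree on G — 0 pairs.
F=52: all 2 rows agree on G — 0 pairs.
F=60: all 2 rows agree on G — 0 pairs.
F=57: violating pairs (7,8) — 1 pair.

1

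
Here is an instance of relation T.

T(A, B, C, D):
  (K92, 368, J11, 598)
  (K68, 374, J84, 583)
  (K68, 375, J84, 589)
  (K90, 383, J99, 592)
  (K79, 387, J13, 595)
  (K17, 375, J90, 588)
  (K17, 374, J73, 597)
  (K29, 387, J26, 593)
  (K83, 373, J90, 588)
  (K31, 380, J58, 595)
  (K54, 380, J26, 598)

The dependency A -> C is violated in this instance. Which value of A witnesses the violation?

K17

A=K92: 1 row → C = J11 ✓
A=K68: 2 rows → C = J84, J84 ✓
A=K90: 1 row → C = J99 ✓
A=K79: 1 row → C = J13 ✓
A=K17: 2 rows → C takes values {J90, J73} — violation
A=K29: 1 row → C = J26 ✓
A=K83: 1 row → C = J90 ✓
A=K31: 1 row → C = J58 ✓
A=K54: 1 row → C = J26 ✓
The only A value with inconsistent C is A=K17.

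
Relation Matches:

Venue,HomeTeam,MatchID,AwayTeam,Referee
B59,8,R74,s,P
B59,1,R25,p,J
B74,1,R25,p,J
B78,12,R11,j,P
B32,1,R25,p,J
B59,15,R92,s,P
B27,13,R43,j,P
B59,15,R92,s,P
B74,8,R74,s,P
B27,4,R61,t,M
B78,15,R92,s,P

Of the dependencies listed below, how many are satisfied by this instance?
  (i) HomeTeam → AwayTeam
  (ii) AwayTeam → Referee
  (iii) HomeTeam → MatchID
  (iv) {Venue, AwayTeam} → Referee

(i) HomeTeam → AwayTeam: every LHS value maps to a single RHS value — holds.
(ii) AwayTeam → Referee: every LHS value maps to a single RHS value — holds.
(iii) HomeTeam → MatchID: every LHS value maps to a single RHS value — holds.
(iv) {Venue, AwayTeam} → Referee: every LHS value maps to a single RHS value — holds.
4 of the 4 dependencies hold.

4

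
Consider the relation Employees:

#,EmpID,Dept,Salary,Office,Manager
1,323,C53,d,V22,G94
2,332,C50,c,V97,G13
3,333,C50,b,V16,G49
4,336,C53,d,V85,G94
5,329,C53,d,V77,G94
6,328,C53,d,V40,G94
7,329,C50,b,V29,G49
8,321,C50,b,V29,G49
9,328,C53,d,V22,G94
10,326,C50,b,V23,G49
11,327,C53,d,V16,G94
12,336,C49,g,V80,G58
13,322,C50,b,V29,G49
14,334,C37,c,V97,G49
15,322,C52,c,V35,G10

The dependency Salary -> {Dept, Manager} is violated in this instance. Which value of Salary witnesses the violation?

Salary=d: rows 1, 4, 5, 6, 9, 11 → {Dept,Manager} = (C53, G94), (C53, G94), (C53, G94), (C53, G94), (C53, G94), (C53, G94) ✓
Salary=c: rows 2, 14, 15 → {Dept,Manager} takes values {(C50, G13), (C37, G49), (C52, G10)} — violation
Salary=b: rows 3, 7, 8, 10, 13 → {Dept,Manager} = (C50, G49), (C50, G49), (C50, G49), (C50, G49), (C50, G49) ✓
Salary=g: row 12 → {Dept,Manager} = (C49, G58) ✓
The only Salary value with inconsistent RHS is Salary=c.

c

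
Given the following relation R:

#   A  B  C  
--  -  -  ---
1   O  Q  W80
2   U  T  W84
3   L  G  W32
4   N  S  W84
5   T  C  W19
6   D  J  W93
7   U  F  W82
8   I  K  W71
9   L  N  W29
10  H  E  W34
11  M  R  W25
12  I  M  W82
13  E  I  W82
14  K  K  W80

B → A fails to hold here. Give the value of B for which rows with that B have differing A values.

K

B=Q: row 1 → A = O ✓
B=T: row 2 → A = U ✓
B=G: row 3 → A = L ✓
B=S: row 4 → A = N ✓
B=C: row 5 → A = T ✓
B=J: row 6 → A = D ✓
B=F: row 7 → A = U ✓
B=K: rows 8, 14 → A takes values {I, K} — violation
B=N: row 9 → A = L ✓
B=E: row 10 → A = H ✓
B=R: row 11 → A = M ✓
B=M: row 12 → A = I ✓
B=I: row 13 → A = E ✓
The only B value with inconsistent A is B=K.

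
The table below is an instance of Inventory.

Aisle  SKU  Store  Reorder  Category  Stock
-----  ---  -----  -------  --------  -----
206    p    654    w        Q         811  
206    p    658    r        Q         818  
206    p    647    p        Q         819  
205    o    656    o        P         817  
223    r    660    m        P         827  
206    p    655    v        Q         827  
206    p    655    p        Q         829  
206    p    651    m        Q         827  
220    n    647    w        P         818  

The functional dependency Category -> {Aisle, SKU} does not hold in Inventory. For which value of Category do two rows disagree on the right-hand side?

P

Category=Q: 6 rows → {Aisle,SKU} = (206, p), (206, p), (206, p), (206, p), (206, p), (206, p) ✓
Category=P: 3 rows → {Aisle,SKU} takes values {(205, o), (223, r), (220, n)} — violation
The only Category value with inconsistent RHS is Category=P.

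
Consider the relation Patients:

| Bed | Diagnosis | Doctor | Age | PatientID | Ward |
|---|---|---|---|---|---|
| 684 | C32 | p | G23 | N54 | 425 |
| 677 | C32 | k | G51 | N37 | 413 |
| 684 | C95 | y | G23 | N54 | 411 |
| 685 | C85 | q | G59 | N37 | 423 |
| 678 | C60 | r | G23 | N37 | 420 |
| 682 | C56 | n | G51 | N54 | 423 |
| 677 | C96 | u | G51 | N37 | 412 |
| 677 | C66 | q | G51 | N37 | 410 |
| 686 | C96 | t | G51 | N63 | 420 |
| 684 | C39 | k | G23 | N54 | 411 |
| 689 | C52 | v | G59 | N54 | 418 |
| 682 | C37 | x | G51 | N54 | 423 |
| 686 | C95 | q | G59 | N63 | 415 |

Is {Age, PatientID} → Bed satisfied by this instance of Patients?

Yes

(Age=G23, PatientID=N54): 3 rows → Bed = 684, 684, 684 ✓
(Age=G51, PatientID=N37): 3 rows → Bed = 677, 677, 677 ✓
(Age=G59, PatientID=N37): 1 row → Bed = 685 ✓
(Age=G23, PatientID=N37): 1 row → Bed = 678 ✓
(Age=G51, PatientID=N54): 2 rows → Bed = 682, 682 ✓
(Age=G51, PatientID=N63): 1 row → Bed = 686 ✓
(Age=G59, PatientID=N54): 1 row → Bed = 689 ✓
(Age=G59, PatientID=N63): 1 row → Bed = 686 ✓
Every {Age, PatientID} value is associated with a single Bed value, so {Age, PatientID} → Bed holds.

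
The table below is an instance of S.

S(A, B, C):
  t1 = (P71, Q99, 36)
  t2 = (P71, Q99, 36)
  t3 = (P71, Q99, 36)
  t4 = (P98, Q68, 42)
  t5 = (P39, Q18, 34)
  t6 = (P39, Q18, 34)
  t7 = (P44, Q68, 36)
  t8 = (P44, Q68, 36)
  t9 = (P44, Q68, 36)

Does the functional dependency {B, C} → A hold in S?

Yes

(B=Q99, C=36): rows 1, 2, 3 → A = P71, P71, P71 ✓
(B=Q68, C=42): row 4 → A = P98 ✓
(B=Q18, C=34): rows 5, 6 → A = P39, P39 ✓
(B=Q68, C=36): rows 7, 8, 9 → A = P44, P44, P44 ✓
Every {B, C} value is associated with a single A value, so {B, C} → A holds.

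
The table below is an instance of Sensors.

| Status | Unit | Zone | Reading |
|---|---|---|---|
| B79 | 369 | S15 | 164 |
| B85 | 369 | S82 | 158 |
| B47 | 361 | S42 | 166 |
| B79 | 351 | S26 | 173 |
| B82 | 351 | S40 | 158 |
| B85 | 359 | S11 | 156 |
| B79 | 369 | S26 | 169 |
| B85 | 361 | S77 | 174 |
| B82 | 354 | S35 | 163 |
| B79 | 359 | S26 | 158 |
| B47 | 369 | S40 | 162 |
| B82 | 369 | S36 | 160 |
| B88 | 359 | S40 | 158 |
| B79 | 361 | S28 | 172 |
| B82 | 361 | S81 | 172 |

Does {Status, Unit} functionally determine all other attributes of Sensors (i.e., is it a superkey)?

Two distinct rows share (Status=B79, Unit=369), so {Status, Unit} does not determine every attribute — not a superkey.

No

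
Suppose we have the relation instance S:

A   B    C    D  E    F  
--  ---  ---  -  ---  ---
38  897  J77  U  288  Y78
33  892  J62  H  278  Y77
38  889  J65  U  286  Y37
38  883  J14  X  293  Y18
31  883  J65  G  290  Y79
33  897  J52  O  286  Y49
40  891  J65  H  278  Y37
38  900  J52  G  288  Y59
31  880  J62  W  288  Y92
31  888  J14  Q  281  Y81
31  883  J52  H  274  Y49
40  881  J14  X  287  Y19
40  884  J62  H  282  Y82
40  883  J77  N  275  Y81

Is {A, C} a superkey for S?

All 14 rows have distinct {A, C} values, so {A, C} → (all attributes) holds and {A, C} is a superkey.

Yes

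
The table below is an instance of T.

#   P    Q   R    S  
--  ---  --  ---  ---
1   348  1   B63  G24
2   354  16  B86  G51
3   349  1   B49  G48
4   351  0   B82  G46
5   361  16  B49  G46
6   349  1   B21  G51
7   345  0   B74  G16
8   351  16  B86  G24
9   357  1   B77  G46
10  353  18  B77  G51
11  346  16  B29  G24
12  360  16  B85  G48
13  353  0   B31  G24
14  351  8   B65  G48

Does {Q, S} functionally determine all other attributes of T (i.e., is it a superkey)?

No

Rows 8 and 11 have the same {Q, S} value (Q=16, S=G24) but are distinct tuples, so {Q, S} does not determine every attribute — not a superkey.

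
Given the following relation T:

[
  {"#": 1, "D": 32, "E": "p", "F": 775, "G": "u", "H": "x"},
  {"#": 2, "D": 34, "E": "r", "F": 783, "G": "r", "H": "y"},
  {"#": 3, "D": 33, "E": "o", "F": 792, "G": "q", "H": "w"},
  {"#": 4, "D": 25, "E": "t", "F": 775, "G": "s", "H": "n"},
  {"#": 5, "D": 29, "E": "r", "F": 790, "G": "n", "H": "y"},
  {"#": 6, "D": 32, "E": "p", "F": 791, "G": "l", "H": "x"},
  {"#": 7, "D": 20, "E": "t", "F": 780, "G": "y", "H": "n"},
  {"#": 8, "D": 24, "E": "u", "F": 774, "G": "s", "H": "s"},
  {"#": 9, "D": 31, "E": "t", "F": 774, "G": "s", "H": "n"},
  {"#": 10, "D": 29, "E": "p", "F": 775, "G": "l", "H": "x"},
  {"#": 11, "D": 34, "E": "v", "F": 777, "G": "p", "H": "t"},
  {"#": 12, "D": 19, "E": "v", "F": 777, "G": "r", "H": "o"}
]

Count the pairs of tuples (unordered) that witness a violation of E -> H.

E=p: all 3 rows agree on H — 0 pairs.
E=r: all 2 rows agree on H — 0 pairs.
E=t: all 3 rows agree on H — 0 pairs.
E=v: violating pairs (11,12) — 1 pair.

1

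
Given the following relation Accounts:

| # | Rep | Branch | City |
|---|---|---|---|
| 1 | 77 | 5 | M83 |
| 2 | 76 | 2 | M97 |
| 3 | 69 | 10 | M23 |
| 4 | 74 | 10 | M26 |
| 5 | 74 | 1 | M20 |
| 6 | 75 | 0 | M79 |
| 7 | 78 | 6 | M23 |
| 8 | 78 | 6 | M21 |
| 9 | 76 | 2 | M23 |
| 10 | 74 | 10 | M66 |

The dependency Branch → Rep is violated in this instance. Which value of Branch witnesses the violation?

10

Branch=5: row 1 → Rep = 77 ✓
Branch=2: rows 2, 9 → Rep = 76, 76 ✓
Branch=10: rows 3, 4, 10 → Rep takes values {69, 74} — violation
Branch=1: row 5 → Rep = 74 ✓
Branch=0: row 6 → Rep = 75 ✓
Branch=6: rows 7, 8 → Rep = 78, 78 ✓
The only Branch value with inconsistent Rep is Branch=10.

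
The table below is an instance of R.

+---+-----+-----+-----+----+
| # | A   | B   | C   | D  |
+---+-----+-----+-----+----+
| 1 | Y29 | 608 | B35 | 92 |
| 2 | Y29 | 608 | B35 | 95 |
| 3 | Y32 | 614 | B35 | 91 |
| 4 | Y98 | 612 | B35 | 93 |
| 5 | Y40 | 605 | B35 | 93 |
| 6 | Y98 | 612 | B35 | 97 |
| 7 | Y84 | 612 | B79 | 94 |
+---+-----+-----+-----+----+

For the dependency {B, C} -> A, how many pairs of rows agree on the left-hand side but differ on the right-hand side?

0

(B=608, C=B35): all 2 rows agree on A — 0 pairs.
(B=612, C=B35): all 2 rows agree on A — 0 pairs.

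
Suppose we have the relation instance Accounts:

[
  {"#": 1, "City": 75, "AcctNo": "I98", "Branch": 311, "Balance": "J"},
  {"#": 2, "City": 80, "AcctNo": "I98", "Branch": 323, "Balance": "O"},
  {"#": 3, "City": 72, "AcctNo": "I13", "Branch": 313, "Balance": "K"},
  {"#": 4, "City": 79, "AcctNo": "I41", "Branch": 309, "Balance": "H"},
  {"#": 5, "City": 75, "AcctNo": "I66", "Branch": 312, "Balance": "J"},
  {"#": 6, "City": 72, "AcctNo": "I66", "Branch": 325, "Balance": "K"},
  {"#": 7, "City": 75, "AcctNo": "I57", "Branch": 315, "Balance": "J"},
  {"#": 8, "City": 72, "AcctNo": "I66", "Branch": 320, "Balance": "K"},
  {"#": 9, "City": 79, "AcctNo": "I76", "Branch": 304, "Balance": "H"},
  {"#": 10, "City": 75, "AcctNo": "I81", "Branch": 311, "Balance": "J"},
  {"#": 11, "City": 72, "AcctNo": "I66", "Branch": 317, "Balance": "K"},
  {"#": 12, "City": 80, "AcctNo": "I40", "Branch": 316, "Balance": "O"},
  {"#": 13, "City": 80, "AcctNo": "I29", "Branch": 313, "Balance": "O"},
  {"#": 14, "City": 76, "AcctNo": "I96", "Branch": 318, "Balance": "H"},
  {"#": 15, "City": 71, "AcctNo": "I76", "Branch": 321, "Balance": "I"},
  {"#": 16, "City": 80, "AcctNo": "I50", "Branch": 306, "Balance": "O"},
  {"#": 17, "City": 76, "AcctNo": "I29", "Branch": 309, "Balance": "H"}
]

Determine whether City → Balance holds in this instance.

Yes

City=75: rows 1, 5, 7, 10 → Balance = J, J, J, J ✓
City=80: rows 2, 12, 13, 16 → Balance = O, O, O, O ✓
City=72: rows 3, 6, 8, 11 → Balance = K, K, K, K ✓
City=79: rows 4, 9 → Balance = H, H ✓
City=76: rows 14, 17 → Balance = H, H ✓
City=71: row 15 → Balance = I ✓
Every City value is associated with a single Balance value, so City → Balance holds.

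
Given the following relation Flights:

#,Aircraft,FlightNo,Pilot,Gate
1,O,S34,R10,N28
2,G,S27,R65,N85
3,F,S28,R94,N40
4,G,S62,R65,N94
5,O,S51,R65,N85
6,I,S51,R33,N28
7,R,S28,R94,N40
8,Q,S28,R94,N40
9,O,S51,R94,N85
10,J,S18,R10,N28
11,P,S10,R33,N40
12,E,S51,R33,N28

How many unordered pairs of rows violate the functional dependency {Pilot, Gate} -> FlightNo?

2

(Pilot=R10, Gate=N28): violating pairs (1,10) — 1 pair.
(Pilot=R65, Gate=N85): violating pairs (2,5) — 1 pair.
(Pilot=R94, Gate=N40): all 3 rows agree on FlightNo — 0 pairs.
(Pilot=R33, Gate=N28): all 2 rows agree on FlightNo — 0 pairs.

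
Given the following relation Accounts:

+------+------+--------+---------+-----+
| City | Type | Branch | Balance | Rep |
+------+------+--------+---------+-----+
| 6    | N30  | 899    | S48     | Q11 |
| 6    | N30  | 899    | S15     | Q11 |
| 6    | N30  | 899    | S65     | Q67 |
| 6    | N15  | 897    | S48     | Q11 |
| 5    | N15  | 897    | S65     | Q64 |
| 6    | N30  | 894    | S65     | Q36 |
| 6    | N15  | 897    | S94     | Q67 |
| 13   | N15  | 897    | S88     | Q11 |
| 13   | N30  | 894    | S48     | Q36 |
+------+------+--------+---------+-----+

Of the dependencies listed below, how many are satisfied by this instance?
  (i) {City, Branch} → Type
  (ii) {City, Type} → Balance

1

(i) {City, Branch} → Type: every LHS value maps to a single RHS value — holds.
(ii) {City, Type} → Balance: (City=6, Type=N30): 4 rows → Balance takes values {S48, S15, S65} — violation; (City=6, Type=N15): 2 rows → Balance takes values {S48, S94} — violation — fails.
1 of the 2 dependencies holds.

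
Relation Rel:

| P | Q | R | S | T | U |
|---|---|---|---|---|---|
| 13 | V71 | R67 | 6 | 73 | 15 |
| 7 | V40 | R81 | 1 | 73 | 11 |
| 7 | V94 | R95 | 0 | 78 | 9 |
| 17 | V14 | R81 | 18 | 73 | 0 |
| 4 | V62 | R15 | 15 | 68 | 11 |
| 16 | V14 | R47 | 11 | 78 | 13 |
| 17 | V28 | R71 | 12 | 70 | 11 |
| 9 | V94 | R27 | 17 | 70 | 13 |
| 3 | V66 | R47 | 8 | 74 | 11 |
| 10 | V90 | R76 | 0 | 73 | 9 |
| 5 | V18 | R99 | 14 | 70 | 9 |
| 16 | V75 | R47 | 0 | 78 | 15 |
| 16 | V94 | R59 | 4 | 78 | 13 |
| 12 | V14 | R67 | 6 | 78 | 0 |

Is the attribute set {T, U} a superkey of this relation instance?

No

Two distinct rows share (T=78, U=13), so {T, U} does not determine every attribute — not a superkey.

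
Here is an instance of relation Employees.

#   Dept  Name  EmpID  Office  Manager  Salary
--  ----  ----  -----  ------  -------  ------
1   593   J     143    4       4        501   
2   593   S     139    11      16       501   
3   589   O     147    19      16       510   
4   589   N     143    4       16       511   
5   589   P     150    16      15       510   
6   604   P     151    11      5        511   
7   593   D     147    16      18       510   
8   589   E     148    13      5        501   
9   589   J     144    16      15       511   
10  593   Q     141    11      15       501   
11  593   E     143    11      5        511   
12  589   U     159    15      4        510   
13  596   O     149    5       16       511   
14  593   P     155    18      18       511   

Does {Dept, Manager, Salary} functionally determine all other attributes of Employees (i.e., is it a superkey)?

All 14 rows have distinct {Dept, Manager, Salary} values, so {Dept, Manager, Salary} → (all attributes) holds and {Dept, Manager, Salary} is a superkey.

Yes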